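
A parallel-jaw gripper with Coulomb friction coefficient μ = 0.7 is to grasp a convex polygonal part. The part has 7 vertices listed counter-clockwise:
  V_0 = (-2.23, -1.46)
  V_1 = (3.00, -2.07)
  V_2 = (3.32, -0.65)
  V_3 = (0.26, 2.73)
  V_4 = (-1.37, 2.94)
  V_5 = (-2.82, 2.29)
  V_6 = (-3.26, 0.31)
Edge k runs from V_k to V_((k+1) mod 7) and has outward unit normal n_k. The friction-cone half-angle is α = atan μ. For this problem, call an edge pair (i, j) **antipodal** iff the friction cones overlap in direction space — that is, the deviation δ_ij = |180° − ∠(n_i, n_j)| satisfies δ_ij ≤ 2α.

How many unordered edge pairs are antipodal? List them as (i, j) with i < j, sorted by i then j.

count = 9; pairs: (0,2), (0,3), (0,4), (1,4), (1,5), (1,6), (2,5), (2,6), (3,6)

α = atan 0.7 = 34.99°;  2α = 69.98°
n_0 = (-0.1158, -0.9933)
n_1 = (+0.9755, -0.2198)
n_2 = (+0.7413, +0.6711)
n_3 = (+0.1278, +0.9918)
n_4 = (-0.4091, +0.9125)
n_5 = (-0.9762, +0.2169)
n_6 = (-0.8643, -0.5030)
  (0,1): δ = 96.05°  ·
  (0,2): δ = 41.19°  ✓
  (0,3): δ = 0.69°  ✓
  (0,4): δ = 30.80°  ✓
  (0,5): δ = 84.12°  ·
  (0,6): δ = 126.85°  ·
  (1,2): δ = 125.15°  ·
  (1,3): δ = 84.64°  ·
  (1,4): δ = 53.15°  ✓
  (1,5): δ = 0.17°  ✓
  (1,6): δ = 42.90°  ✓
  (2,3): δ = 139.50°  ·
  (2,4): δ = 108.01°  ·
  (2,5): δ = 54.68°  ✓
  (2,6): δ = 11.96°  ✓
  (3,4): δ = 148.51°  ·
  (3,5): δ = 95.19°  ·
  (3,6): δ = 52.46°  ✓
  (4,5): δ = 126.67°  ·
  (4,6): δ = 83.95°  ·
  (5,6): δ = 137.28°  ·
antipodal pairs: 9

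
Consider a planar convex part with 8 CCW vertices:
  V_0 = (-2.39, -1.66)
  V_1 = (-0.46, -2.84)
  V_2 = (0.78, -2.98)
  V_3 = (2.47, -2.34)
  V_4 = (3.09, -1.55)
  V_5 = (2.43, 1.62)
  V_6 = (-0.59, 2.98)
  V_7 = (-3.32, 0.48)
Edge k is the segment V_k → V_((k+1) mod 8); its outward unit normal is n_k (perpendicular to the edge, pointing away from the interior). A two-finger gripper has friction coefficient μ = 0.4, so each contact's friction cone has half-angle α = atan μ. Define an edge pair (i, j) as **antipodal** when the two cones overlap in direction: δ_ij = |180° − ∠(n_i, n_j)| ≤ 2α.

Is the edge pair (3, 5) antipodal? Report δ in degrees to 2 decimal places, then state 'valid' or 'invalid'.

α = atan 0.4 = 21.80°;  2α = 43.60°
edge 3: e_3 = (+0.62, +0.79);  n_3 = (+0.7867, -0.6174)
edge 5: e_5 = (-3.02, +1.36);  n_5 = (+0.4106, +0.9118)
∠(n_3, n_5) = 103.88°
δ = |180° − 103.88°| = 76.12°
76.12° > 2α = 43.60°  →  invalid

δ = 76.12°, invalid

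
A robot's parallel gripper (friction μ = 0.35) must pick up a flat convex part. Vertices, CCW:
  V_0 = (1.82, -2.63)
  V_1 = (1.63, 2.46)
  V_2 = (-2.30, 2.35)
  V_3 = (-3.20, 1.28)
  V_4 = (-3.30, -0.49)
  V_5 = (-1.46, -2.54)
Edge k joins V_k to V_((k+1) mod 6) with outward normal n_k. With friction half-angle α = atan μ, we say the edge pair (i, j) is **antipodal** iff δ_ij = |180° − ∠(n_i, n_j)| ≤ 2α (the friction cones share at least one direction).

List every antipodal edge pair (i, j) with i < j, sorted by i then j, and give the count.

count = 2; pairs: (0,3), (1,5)

α = atan 0.35 = 19.29°;  2α = 38.58°
n_0 = (+0.9993, +0.0373)
n_1 = (-0.0280, +0.9996)
n_2 = (-0.7653, +0.6437)
n_3 = (-0.9984, +0.0564)
n_4 = (-0.7442, -0.6680)
n_5 = (-0.0274, -0.9996)
  (0,1): δ = 90.53°  ·
  (0,2): δ = 42.21°  ·
  (0,3): δ = 5.37°  ✓
  (0,4): δ = 39.77°  ·
  (0,5): δ = 86.29°  ·
  (1,2): δ = 131.67°  ·
  (1,3): δ = 94.84°  ·
  (1,4): δ = 49.69°  ·
  (1,5): δ = 3.18°  ✓
  (2,3): δ = 143.17°  ·
  (2,4): δ = 98.02°  ·
  (2,5): δ = 51.50°  ·
  (3,4): δ = 134.86°  ·
  (3,5): δ = 88.34°  ·
  (4,5): δ = 133.48°  ·
antipodal pairs: 2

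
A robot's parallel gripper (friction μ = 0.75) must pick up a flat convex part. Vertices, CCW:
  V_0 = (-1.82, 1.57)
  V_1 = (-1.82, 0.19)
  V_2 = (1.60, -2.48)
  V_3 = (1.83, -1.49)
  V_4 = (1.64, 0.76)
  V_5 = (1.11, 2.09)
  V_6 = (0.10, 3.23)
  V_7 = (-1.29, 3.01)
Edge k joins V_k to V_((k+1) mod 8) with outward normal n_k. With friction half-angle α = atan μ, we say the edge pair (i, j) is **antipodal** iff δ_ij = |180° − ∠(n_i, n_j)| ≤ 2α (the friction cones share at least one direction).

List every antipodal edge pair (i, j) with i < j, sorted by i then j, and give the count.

α = atan 0.75 = 36.87°;  2α = 73.74°
n_0 = (-1.0000, -0.0000)
n_1 = (-0.6154, -0.7882)
n_2 = (+0.9741, -0.2263)
n_3 = (+0.9965, +0.0841)
n_4 = (+0.9290, +0.3702)
n_5 = (+0.7485, +0.6631)
n_6 = (-0.1563, +0.9877)
n_7 = (-0.9385, +0.3454)
  (0,1): δ = 127.98°  ·
  (0,2): δ = 13.08°  ✓
  (0,3): δ = 4.83°  ✓
  (0,4): δ = 21.73°  ✓
  (0,5): δ = 41.54°  ✓
  (0,6): δ = 98.99°  ·
  (0,7): δ = 159.79°  ·
  (1,2): δ = 65.10°  ✓
  (1,3): δ = 47.19°  ✓
  (1,4): δ = 30.29°  ✓
  (1,5): δ = 10.48°  ✓
  (1,6): δ = 46.97°  ✓
  (1,7): δ = 107.77°  ·
  (2,3): δ = 162.09°  ·
  (2,4): δ = 145.19°  ·
  (2,5): δ = 125.38°  ·
  (2,6): δ = 67.93°  ✓
  (2,7): δ = 7.13°  ✓
  (3,4): δ = 163.10°  ·
  (3,5): δ = 143.29°  ·
  (3,6): δ = 85.83°  ·
  (3,7): δ = 25.03°  ✓
  (4,5): δ = 160.19°  ·
  (4,6): δ = 102.73°  ·
  (4,7): δ = 41.93°  ✓
  (5,6): δ = 122.55°  ·
  (5,7): δ = 61.75°  ✓
  (6,7): δ = 119.20°  ·
antipodal pairs: 14

count = 14; pairs: (0,2), (0,3), (0,4), (0,5), (1,2), (1,3), (1,4), (1,5), (1,6), (2,6), (2,7), (3,7), (4,7), (5,7)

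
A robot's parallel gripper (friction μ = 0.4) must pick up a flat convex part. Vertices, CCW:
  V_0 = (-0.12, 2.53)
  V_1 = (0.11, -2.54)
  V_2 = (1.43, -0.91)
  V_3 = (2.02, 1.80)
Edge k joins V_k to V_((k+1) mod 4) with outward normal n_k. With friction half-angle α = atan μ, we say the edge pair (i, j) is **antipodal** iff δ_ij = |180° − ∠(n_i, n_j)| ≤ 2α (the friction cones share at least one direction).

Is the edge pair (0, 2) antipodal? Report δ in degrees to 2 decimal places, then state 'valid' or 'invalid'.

α = atan 0.4 = 21.80°;  2α = 43.60°
edge 0: e_0 = (+0.23, -5.07);  n_0 = (-0.9990, -0.0453)
edge 2: e_2 = (+0.59, +2.71);  n_2 = (+0.9771, -0.2127)
∠(n_0, n_2) = 165.12°
δ = |180° − 165.12°| = 14.88°
14.88° ≤ 2α = 43.60°  →  valid

δ = 14.88°, valid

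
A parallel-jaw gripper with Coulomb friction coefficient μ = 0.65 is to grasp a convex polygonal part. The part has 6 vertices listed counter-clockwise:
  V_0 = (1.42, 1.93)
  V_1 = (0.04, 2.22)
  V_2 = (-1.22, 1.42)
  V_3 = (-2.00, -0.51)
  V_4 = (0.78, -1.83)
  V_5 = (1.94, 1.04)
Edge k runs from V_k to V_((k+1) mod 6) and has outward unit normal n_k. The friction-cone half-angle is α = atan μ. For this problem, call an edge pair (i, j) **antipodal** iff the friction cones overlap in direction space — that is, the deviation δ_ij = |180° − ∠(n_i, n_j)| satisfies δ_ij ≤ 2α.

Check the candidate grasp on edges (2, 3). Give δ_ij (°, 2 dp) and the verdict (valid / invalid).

α = atan 0.65 = 33.02°;  2α = 66.05°
edge 2: e_2 = (-0.78, -1.93);  n_2 = (-0.9271, +0.3747)
edge 3: e_3 = (+2.78, -1.32);  n_3 = (-0.4289, -0.9033)
∠(n_2, n_3) = 86.61°
δ = |180° − 86.61°| = 93.39°
93.39° > 2α = 66.05°  →  invalid

δ = 93.39°, invalid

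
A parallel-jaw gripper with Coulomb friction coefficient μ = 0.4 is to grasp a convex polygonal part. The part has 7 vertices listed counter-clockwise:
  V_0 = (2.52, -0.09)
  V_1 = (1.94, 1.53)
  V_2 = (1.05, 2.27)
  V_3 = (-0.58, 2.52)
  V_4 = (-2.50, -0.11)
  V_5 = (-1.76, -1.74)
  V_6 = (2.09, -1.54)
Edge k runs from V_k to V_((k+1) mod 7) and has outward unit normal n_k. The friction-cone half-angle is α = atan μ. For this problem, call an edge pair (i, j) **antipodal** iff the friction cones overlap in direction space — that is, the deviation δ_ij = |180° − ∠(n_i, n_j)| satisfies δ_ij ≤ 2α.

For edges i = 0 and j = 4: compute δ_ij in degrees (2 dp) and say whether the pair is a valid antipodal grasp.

δ = 4.72°, valid

α = atan 0.4 = 21.80°;  2α = 43.60°
edge 0: e_0 = (-0.58, +1.62);  n_0 = (+0.9415, +0.3371)
edge 4: e_4 = (+0.74, -1.63);  n_4 = (-0.9106, -0.4134)
∠(n_0, n_4) = 175.28°
δ = |180° − 175.28°| = 4.72°
4.72° ≤ 2α = 43.60°  →  valid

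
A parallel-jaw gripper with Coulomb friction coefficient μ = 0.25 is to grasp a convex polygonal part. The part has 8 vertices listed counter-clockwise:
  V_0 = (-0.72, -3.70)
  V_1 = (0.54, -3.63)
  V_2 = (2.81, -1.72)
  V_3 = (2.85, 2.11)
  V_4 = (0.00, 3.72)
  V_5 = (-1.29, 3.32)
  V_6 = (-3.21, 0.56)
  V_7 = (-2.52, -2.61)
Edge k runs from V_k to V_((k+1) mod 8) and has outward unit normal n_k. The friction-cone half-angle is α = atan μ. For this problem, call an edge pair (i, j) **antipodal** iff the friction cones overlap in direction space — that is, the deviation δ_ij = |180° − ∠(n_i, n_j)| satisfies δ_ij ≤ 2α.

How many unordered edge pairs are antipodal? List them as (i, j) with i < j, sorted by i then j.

α = atan 0.25 = 14.04°;  2α = 28.07°
n_0 = (+0.0555, -0.9985)
n_1 = (+0.6438, -0.7652)
n_2 = (+0.9999, -0.0104)
n_3 = (+0.4919, +0.8707)
n_4 = (-0.2962, +0.9551)
n_5 = (-0.8209, +0.5711)
n_6 = (-0.9771, -0.2127)
n_7 = (-0.5180, -0.8554)
  (0,1): δ = 143.10°  ·
  (0,2): δ = 93.78°  ·
  (0,3): δ = 32.64°  ·
  (0,4): δ = 14.05°  ✓
  (0,5): δ = 52.00°  ·
  (0,6): δ = 99.10°  ·
  (0,7): δ = 145.62°  ·
  (1,2): δ = 130.68°  ·
  (1,3): δ = 69.54°  ·
  (1,4): δ = 22.85°  ✓
  (1,5): δ = 15.10°  ✓
  (1,6): δ = 62.20°  ·
  (1,7): δ = 108.73°  ·
  (2,3): δ = 118.86°  ·
  (2,4): δ = 72.17°  ·
  (2,5): δ = 34.23°  ·
  (2,6): δ = 12.88°  ✓
  (2,7): δ = 59.40°  ·
  (3,4): δ = 133.31°  ·
  (3,5): δ = 95.36°  ·
  (3,6): δ = 48.26°  ·
  (3,7): δ = 1.73°  ✓
  (4,5): δ = 142.05°  ·
  (4,6): δ = 94.95°  ·
  (4,7): δ = 48.42°  ·
  (5,6): δ = 132.90°  ·
  (5,7): δ = 86.37°  ·
  (6,7): δ = 133.48°  ·
antipodal pairs: 5

count = 5; pairs: (0,4), (1,4), (1,5), (2,6), (3,7)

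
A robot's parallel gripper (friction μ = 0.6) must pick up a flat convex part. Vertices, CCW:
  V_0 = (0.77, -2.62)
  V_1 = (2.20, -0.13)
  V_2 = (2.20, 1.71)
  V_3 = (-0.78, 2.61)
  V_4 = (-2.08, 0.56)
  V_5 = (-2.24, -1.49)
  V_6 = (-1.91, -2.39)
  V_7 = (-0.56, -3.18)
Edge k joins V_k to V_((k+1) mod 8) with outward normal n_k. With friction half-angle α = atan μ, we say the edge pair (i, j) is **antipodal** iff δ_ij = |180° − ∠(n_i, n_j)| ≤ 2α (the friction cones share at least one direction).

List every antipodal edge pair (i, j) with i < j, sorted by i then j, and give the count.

count = 11; pairs: (0,3), (0,4), (0,5), (1,3), (1,4), (1,5), (1,6), (2,5), (2,6), (2,7), (3,7)

α = atan 0.6 = 30.96°;  2α = 61.93°
n_0 = (+0.8672, -0.4980)
n_1 = (+1.0000, -0.0000)
n_2 = (+0.2891, +0.9573)
n_3 = (-0.8445, +0.5355)
n_4 = (-0.9970, +0.0778)
n_5 = (-0.9389, -0.3443)
n_6 = (-0.5051, -0.8631)
n_7 = (+0.3881, -0.9216)
  (0,1): δ = 150.13°  ·
  (0,2): δ = 76.94°  ·
  (0,3): δ = 2.51°  ✓
  (0,4): δ = 25.41°  ✓
  (0,5): δ = 50.00°  ✓
  (0,6): δ = 89.53°  ·
  (0,7): δ = 142.70°  ·
  (1,2): δ = 106.81°  ·
  (1,3): δ = 32.38°  ✓
  (1,4): δ = 4.46°  ✓
  (1,5): δ = 20.14°  ✓
  (1,6): δ = 59.66°  ✓
  (1,7): δ = 112.83°  ·
  (2,3): δ = 105.58°  ·
  (2,4): δ = 77.66°  ·
  (2,5): δ = 53.06°  ✓
  (2,6): δ = 13.53°  ✓
  (2,7): δ = 39.64°  ✓
  (3,4): δ = 152.08°  ·
  (3,5): δ = 127.48°  ·
  (3,6): δ = 87.95°  ·
  (3,7): δ = 34.79°  ✓
  (4,5): δ = 155.40°  ·
  (4,6): δ = 115.87°  ·
  (4,7): δ = 62.70°  ·
  (5,6): δ = 140.47°  ·
  (5,7): δ = 87.30°  ·
  (6,7): δ = 126.83°  ·
antipodal pairs: 11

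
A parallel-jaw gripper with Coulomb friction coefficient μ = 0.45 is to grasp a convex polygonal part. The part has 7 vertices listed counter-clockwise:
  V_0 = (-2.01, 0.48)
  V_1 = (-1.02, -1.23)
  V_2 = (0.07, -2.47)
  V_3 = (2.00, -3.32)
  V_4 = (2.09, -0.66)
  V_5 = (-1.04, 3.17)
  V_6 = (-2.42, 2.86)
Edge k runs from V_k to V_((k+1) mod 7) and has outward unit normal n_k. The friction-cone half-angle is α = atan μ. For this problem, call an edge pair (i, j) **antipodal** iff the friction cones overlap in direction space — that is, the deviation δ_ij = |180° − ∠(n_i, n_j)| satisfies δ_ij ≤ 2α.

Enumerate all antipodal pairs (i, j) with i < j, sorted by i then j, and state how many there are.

α = atan 0.45 = 24.23°;  2α = 48.46°
n_0 = (-0.8654, -0.5010)
n_1 = (-0.7511, -0.6602)
n_2 = (-0.4031, -0.9152)
n_3 = (+0.9994, -0.0338)
n_4 = (+0.7743, +0.6328)
n_5 = (-0.2192, +0.9757)
n_6 = (-0.9855, -0.1698)
  (0,1): δ = 168.75°  ·
  (0,2): δ = 143.84°  ·
  (0,3): δ = 32.01°  ✓
  (0,4): δ = 9.19°  ✓
  (0,5): δ = 72.59°  ·
  (0,6): δ = 159.71°  ·
  (1,2): δ = 155.09°  ·
  (1,3): δ = 43.25°  ✓
  (1,4): δ = 2.06°  ✓
  (1,5): δ = 61.34°  ·
  (1,6): δ = 148.46°  ·
  (2,3): δ = 68.17°  ·
  (2,4): δ = 26.97°  ✓
  (2,5): δ = 36.43°  ✓
  (2,6): δ = 123.54°  ·
  (3,4): δ = 138.81°  ·
  (3,5): δ = 75.40°  ·
  (3,6): δ = 11.71°  ✓
  (4,5): δ = 116.60°  ·
  (4,6): δ = 29.48°  ✓
  (5,6): δ = 92.89°  ·
antipodal pairs: 8

count = 8; pairs: (0,3), (0,4), (1,3), (1,4), (2,4), (2,5), (3,6), (4,6)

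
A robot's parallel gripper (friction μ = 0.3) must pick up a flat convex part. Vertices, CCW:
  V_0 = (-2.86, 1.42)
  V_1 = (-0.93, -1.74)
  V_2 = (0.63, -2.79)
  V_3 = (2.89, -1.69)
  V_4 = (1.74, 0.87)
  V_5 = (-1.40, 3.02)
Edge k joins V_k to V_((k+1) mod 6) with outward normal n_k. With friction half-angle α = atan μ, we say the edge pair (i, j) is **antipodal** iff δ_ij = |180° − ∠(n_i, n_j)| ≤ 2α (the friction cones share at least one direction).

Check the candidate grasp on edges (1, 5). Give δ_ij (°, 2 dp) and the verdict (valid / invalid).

δ = 81.56°, invalid

α = atan 0.3 = 16.70°;  2α = 33.40°
edge 1: e_1 = (+1.56, -1.05);  n_1 = (-0.5584, -0.8296)
edge 5: e_5 = (-1.46, -1.60);  n_5 = (-0.7387, +0.6741)
∠(n_1, n_5) = 98.44°
δ = |180° − 98.44°| = 81.56°
81.56° > 2α = 33.40°  →  invalid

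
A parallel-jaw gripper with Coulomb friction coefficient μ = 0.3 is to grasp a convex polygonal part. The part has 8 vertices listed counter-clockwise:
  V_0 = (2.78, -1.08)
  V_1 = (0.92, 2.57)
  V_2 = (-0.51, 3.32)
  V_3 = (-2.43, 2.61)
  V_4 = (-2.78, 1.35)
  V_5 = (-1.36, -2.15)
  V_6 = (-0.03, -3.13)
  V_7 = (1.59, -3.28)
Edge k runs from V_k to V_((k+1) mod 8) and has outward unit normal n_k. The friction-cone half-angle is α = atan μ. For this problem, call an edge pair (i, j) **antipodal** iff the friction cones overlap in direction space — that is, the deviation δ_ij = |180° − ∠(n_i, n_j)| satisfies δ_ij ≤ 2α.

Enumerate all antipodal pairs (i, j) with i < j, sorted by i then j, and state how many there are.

α = atan 0.3 = 16.70°;  2α = 33.40°
n_0 = (+0.8910, +0.4540)
n_1 = (+0.4645, +0.8856)
n_2 = (-0.3468, +0.9379)
n_3 = (-0.9635, +0.2676)
n_4 = (-0.9266, -0.3760)
n_5 = (-0.5932, -0.8051)
n_6 = (-0.0922, -0.9957)
n_7 = (+0.8796, -0.4758)
  (0,1): δ = 144.68°  ·
  (0,2): δ = 96.71°  ·
  (0,3): δ = 42.53°  ·
  (0,4): δ = 4.92°  ✓
  (0,5): δ = 26.61°  ✓
  (0,6): δ = 57.71°  ·
  (0,7): δ = 124.59°  ·
  (1,2): δ = 132.03°  ·
  (1,3): δ = 77.85°  ·
  (1,4): δ = 40.24°  ·
  (1,5): δ = 8.71°  ✓
  (1,6): δ = 22.39°  ✓
  (1,7): δ = 89.27°  ·
  (2,3): δ = 125.82°  ·
  (2,4): δ = 88.21°  ·
  (2,5): δ = 56.68°  ·
  (2,6): δ = 25.58°  ✓
  (2,7): δ = 41.30°  ·
  (3,4): δ = 142.39°  ·
  (3,5): δ = 110.86°  ·
  (3,6): δ = 79.77°  ·
  (3,7): δ = 12.89°  ✓
  (4,5): δ = 148.47°  ·
  (4,6): δ = 117.37°  ·
  (4,7): δ = 50.49°  ·
  (5,6): δ = 148.91°  ·
  (5,7): δ = 82.03°  ·
  (6,7): δ = 113.12°  ·
antipodal pairs: 6

count = 6; pairs: (0,4), (0,5), (1,5), (1,6), (2,6), (3,7)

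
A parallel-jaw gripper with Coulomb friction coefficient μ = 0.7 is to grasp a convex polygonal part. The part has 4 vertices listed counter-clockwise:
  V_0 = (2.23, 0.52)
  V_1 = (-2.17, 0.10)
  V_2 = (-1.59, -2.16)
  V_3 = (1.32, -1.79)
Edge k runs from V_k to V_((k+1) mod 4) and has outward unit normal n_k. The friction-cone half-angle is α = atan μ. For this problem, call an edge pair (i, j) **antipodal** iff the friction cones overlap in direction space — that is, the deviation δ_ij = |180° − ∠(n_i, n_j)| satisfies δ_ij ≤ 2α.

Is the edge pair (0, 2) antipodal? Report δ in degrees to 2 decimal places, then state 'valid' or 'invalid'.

α = atan 0.7 = 34.99°;  2α = 69.98°
edge 0: e_0 = (-4.40, -0.42);  n_0 = (-0.0950, +0.9955)
edge 2: e_2 = (+2.91, +0.37);  n_2 = (+0.1261, -0.9920)
∠(n_0, n_2) = 178.21°
δ = |180° − 178.21°| = 1.79°
1.79° ≤ 2α = 69.98°  →  valid

δ = 1.79°, valid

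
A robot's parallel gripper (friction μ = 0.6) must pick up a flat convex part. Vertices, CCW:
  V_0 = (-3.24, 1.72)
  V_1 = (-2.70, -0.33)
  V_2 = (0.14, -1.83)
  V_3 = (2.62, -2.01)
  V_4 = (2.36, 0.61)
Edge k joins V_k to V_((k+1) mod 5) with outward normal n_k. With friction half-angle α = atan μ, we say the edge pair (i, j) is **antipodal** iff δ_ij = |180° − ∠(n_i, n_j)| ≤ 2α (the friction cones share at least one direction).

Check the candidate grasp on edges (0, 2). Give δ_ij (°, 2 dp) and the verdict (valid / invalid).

α = atan 0.6 = 30.96°;  2α = 61.93°
edge 0: e_0 = (+0.54, -2.05);  n_0 = (-0.9670, -0.2547)
edge 2: e_2 = (+2.48, -0.18);  n_2 = (-0.0724, -0.9974)
∠(n_0, n_2) = 71.09°
δ = |180° − 71.09°| = 108.91°
108.91° > 2α = 61.93°  →  invalid

δ = 108.91°, invalid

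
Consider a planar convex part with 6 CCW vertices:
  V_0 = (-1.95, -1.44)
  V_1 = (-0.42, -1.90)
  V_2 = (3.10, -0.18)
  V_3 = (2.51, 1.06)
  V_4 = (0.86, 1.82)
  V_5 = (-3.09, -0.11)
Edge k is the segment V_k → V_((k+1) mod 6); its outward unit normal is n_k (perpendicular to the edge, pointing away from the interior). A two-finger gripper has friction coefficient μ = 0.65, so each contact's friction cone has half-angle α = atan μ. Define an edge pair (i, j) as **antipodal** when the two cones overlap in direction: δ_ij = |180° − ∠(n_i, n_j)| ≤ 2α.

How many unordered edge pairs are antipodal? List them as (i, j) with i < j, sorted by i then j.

count = 7; pairs: (0,2), (0,3), (0,4), (1,3), (1,4), (2,5), (3,5)

α = atan 0.65 = 33.02°;  2α = 66.05°
n_0 = (-0.2879, -0.9577)
n_1 = (+0.4390, -0.8985)
n_2 = (+0.9030, +0.4297)
n_3 = (+0.4184, +0.9083)
n_4 = (-0.4390, +0.8985)
n_5 = (-0.7593, -0.6508)
  (0,1): δ = 137.22°  ·
  (0,2): δ = 47.82°  ✓
  (0,3): δ = 8.00°  ✓
  (0,4): δ = 42.77°  ✓
  (0,5): δ = 147.33°  ·
  (1,2): δ = 90.60°  ·
  (1,3): δ = 50.77°  ✓
  (1,4): δ = 0.00°  ✓
  (1,5): δ = 104.56°  ·
  (2,3): δ = 140.18°  ·
  (2,4): δ = 89.40°  ·
  (2,5): δ = 15.16°  ✓
  (3,4): δ = 129.23°  ·
  (3,5): δ = 24.67°  ✓
  (4,5): δ = 75.44°  ·
antipodal pairs: 7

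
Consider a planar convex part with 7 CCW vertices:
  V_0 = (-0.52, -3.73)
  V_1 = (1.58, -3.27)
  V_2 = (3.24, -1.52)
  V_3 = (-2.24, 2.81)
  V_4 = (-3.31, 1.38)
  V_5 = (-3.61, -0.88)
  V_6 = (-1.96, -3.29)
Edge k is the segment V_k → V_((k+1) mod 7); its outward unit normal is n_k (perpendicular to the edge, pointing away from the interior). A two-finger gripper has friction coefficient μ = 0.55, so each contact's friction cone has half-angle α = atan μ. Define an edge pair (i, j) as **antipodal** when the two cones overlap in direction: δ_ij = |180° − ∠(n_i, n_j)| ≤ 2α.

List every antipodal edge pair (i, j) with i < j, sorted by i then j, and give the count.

α = atan 0.55 = 28.81°;  2α = 57.62°
n_0 = (+0.2140, -0.9768)
n_1 = (+0.7255, -0.6882)
n_2 = (+0.6200, +0.7846)
n_3 = (-0.8007, +0.5991)
n_4 = (-0.9913, +0.1316)
n_5 = (-0.8251, -0.5649)
n_6 = (-0.2922, -0.9564)
  (0,1): δ = 145.84°  ·
  (0,2): δ = 50.67°  ✓
  (0,3): δ = 40.84°  ✓
  (0,4): δ = 70.08°  ·
  (0,5): δ = 112.04°  ·
  (0,6): δ = 150.65°  ·
  (1,2): δ = 84.83°  ·
  (1,3): δ = 6.68°  ✓
  (1,4): δ = 35.93°  ✓
  (1,5): δ = 77.89°  ·
  (1,6): δ = 116.50°  ·
  (2,3): δ = 88.49°  ·
  (2,4): δ = 59.25°  ·
  (2,5): δ = 17.29°  ✓
  (2,6): δ = 21.32°  ✓
  (3,4): δ = 150.76°  ·
  (3,5): δ = 108.80°  ·
  (3,6): δ = 70.19°  ·
  (4,5): δ = 138.04°  ·
  (4,6): δ = 99.43°  ·
  (5,6): δ = 141.39°  ·
antipodal pairs: 6

count = 6; pairs: (0,2), (0,3), (1,3), (1,4), (2,5), (2,6)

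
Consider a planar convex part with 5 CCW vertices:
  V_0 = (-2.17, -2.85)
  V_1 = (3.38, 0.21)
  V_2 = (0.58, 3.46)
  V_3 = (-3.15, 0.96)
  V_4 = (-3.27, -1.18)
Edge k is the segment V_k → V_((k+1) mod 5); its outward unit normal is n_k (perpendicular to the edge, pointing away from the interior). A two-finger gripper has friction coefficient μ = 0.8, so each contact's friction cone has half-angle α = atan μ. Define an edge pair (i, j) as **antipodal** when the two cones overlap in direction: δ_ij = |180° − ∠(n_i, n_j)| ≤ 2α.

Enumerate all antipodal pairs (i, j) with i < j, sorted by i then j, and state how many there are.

α = atan 0.8 = 38.66°;  2α = 77.32°
n_0 = (+0.4828, -0.8757)
n_1 = (+0.7576, +0.6527)
n_2 = (-0.5568, +0.8307)
n_3 = (-0.9984, +0.0560)
n_4 = (-0.8351, -0.5501)
  (0,1): δ = 78.12°  ·
  (0,2): δ = 4.96°  ✓
  (0,3): δ = 57.92°  ✓
  (0,4): δ = 94.50°  ·
  (1,2): δ = 96.91°  ·
  (1,3): δ = 43.96°  ✓
  (1,4): δ = 7.37°  ✓
  (2,3): δ = 127.04°  ·
  (2,4): δ = 90.46°  ·
  (3,4): δ = 143.42°  ·
antipodal pairs: 4

count = 4; pairs: (0,2), (0,3), (1,3), (1,4)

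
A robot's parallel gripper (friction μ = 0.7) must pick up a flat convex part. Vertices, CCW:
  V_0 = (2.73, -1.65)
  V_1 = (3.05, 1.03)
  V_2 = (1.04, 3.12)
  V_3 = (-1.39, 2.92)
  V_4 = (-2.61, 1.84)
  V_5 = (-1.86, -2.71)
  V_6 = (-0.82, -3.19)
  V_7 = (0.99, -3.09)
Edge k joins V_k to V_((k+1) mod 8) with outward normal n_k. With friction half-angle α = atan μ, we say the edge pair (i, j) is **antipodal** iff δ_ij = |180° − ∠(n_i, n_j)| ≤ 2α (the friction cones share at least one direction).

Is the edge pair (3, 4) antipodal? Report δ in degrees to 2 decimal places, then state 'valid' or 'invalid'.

α = atan 0.7 = 34.99°;  2α = 69.98°
edge 3: e_3 = (-1.22, -1.08);  n_3 = (-0.6628, +0.7488)
edge 4: e_4 = (+0.75, -4.55);  n_4 = (-0.9867, -0.1626)
∠(n_3, n_4) = 57.84°
δ = |180° − 57.84°| = 122.16°
122.16° > 2α = 69.98°  →  invalid

δ = 122.16°, invalid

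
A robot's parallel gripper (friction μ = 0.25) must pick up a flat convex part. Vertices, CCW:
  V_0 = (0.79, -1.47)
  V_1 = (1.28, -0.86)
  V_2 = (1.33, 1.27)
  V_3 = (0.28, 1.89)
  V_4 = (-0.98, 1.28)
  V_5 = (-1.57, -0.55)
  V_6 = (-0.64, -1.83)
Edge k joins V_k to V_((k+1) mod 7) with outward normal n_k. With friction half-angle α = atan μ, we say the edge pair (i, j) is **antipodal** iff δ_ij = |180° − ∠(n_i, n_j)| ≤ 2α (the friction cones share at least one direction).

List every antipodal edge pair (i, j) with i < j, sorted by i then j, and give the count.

α = atan 0.25 = 14.04°;  2α = 28.07°
n_0 = (+0.7796, -0.6263)
n_1 = (+0.9997, -0.0235)
n_2 = (+0.5085, +0.8611)
n_3 = (-0.4357, +0.9001)
n_4 = (-0.9518, +0.3069)
n_5 = (-0.8090, -0.5878)
n_6 = (+0.2441, -0.9697)
  (0,1): δ = 142.57°  ·
  (0,2): δ = 81.79°  ·
  (0,3): δ = 25.39°  ✓
  (0,4): δ = 20.90°  ✓
  (0,5): δ = 74.77°  ·
  (0,6): δ = 142.90°  ·
  (1,2): δ = 119.22°  ·
  (1,3): δ = 62.82°  ·
  (1,4): δ = 16.52°  ✓
  (1,5): δ = 37.35°  ·
  (1,6): δ = 105.48°  ·
  (2,3): δ = 123.61°  ·
  (2,4): δ = 77.31°  ·
  (2,5): δ = 23.44°  ✓
  (2,6): δ = 44.69°  ·
  (3,4): δ = 133.70°  ·
  (3,5): δ = 79.83°  ·
  (3,6): δ = 11.70°  ✓
  (4,5): δ = 126.13°  ·
  (4,6): δ = 58.00°  ·
  (5,6): δ = 111.87°  ·
antipodal pairs: 5

count = 5; pairs: (0,3), (0,4), (1,4), (2,5), (3,6)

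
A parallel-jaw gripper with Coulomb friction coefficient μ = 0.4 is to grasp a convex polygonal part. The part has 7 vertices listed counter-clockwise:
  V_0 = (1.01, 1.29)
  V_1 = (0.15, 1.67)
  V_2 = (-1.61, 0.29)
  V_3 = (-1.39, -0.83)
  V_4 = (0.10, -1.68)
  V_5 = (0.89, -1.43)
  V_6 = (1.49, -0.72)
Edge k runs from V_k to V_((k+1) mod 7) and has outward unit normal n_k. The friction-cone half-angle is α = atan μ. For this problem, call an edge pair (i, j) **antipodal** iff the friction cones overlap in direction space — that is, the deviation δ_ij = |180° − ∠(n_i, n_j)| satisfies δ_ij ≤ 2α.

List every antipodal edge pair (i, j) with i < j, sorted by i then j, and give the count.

α = atan 0.4 = 21.80°;  2α = 43.60°
n_0 = (+0.4042, +0.9147)
n_1 = (-0.6170, +0.7869)
n_2 = (-0.9812, -0.1927)
n_3 = (-0.4955, -0.8686)
n_4 = (+0.3017, -0.9534)
n_5 = (+0.7638, -0.6455)
n_6 = (+0.9727, +0.2323)
  (0,1): δ = 118.06°  ·
  (0,2): δ = 55.05°  ·
  (0,3): δ = 5.86°  ✓
  (0,4): δ = 41.40°  ✓
  (0,5): δ = 73.64°  ·
  (0,6): δ = 127.27°  ·
  (1,2): δ = 116.99°  ·
  (1,3): δ = 67.80°  ·
  (1,4): δ = 20.54°  ✓
  (1,5): δ = 11.70°  ✓
  (1,6): δ = 65.33°  ·
  (2,3): δ = 130.82°  ·
  (2,4): δ = 83.55°  ·
  (2,5): δ = 51.31°  ·
  (2,6): δ = 2.32°  ✓
  (3,4): δ = 132.74°  ·
  (3,5): δ = 100.50°  ·
  (3,6): δ = 46.87°  ·
  (4,5): δ = 147.76°  ·
  (4,6): δ = 94.13°  ·
  (5,6): δ = 126.37°  ·
antipodal pairs: 5

count = 5; pairs: (0,3), (0,4), (1,4), (1,5), (2,6)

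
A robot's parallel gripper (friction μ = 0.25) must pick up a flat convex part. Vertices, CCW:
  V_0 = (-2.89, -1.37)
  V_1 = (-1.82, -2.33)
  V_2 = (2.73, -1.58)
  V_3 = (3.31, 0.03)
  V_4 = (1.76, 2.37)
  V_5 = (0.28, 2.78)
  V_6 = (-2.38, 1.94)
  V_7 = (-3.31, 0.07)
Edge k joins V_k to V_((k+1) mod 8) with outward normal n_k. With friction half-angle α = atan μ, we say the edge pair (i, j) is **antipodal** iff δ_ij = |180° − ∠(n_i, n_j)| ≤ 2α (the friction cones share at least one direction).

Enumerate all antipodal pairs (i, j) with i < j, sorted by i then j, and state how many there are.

count = 6; pairs: (0,3), (0,4), (1,4), (1,5), (2,6), (3,7)

α = atan 0.25 = 14.04°;  2α = 28.07°
n_0 = (-0.6678, -0.7443)
n_1 = (+0.1626, -0.9867)
n_2 = (+0.9408, -0.3389)
n_3 = (+0.8337, +0.5522)
n_4 = (+0.2670, +0.9637)
n_5 = (-0.3011, +0.9536)
n_6 = (-0.8954, +0.4453)
n_7 = (-0.9600, -0.2800)
  (0,1): δ = 128.74°  ·
  (0,2): δ = 67.91°  ·
  (0,3): δ = 14.58°  ✓
  (0,4): δ = 26.41°  ✓
  (0,5): δ = 59.42°  ·
  (0,6): δ = 105.46°  ·
  (0,7): δ = 148.16°  ·
  (1,2): δ = 119.17°  ·
  (1,3): δ = 65.84°  ·
  (1,4): δ = 24.84°  ✓
  (1,5): δ = 8.17°  ✓
  (1,6): δ = 54.20°  ·
  (1,7): δ = 96.90°  ·
  (2,3): δ = 126.67°  ·
  (2,4): δ = 85.67°  ·
  (2,5): δ = 52.66°  ·
  (2,6): δ = 6.63°  ✓
  (2,7): δ = 36.07°  ·
  (3,4): δ = 139.00°  ·
  (3,5): δ = 105.99°  ·
  (3,6): δ = 59.96°  ·
  (3,7): δ = 17.26°  ✓
  (4,5): δ = 146.99°  ·
  (4,6): δ = 100.96°  ·
  (4,7): δ = 58.26°  ·
  (5,6): δ = 133.97°  ·
  (5,7): δ = 91.27°  ·
  (6,7): δ = 137.30°  ·
antipodal pairs: 6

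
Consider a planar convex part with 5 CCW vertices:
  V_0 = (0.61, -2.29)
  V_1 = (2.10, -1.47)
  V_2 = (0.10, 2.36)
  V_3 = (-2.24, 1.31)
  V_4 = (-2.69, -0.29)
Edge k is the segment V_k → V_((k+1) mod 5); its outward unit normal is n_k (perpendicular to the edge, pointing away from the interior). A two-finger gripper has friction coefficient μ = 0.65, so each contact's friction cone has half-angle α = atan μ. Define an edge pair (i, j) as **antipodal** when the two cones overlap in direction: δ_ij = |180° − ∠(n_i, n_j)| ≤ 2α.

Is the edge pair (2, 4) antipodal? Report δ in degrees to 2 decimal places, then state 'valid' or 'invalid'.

α = atan 0.65 = 33.02°;  2α = 66.05°
edge 2: e_2 = (-2.34, -1.05);  n_2 = (-0.4094, +0.9124)
edge 4: e_4 = (+3.30, -2.00);  n_4 = (-0.5183, -0.8552)
∠(n_2, n_4) = 124.61°
δ = |180° − 124.61°| = 55.39°
55.39° ≤ 2α = 66.05°  →  valid

δ = 55.39°, valid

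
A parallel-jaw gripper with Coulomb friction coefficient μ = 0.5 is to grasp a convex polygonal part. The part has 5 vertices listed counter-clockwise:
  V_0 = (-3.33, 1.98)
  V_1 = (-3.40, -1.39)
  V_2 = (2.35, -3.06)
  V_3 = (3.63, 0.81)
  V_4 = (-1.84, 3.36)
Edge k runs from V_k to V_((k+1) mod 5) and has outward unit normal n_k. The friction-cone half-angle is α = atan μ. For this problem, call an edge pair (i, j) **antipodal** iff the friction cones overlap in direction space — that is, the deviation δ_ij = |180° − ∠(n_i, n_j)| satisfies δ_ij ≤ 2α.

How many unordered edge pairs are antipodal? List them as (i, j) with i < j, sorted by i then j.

count = 3; pairs: (0,2), (1,3), (2,4)

α = atan 0.5 = 26.57°;  2α = 53.13°
n_0 = (-0.9998, +0.0208)
n_1 = (-0.2789, -0.9603)
n_2 = (+0.9494, -0.3140)
n_3 = (+0.4225, +0.9064)
n_4 = (-0.6795, +0.7337)
  (0,1): δ = 105.01°  ·
  (0,2): δ = 17.11°  ✓
  (0,3): δ = 66.20°  ·
  (0,4): δ = 134.00°  ·
  (1,2): δ = 92.11°  ·
  (1,3): δ = 8.80°  ✓
  (1,4): δ = 59.00°  ·
  (2,3): δ = 96.69°  ·
  (2,4): δ = 28.89°  ✓
  (3,4): δ = 112.20°  ·
antipodal pairs: 3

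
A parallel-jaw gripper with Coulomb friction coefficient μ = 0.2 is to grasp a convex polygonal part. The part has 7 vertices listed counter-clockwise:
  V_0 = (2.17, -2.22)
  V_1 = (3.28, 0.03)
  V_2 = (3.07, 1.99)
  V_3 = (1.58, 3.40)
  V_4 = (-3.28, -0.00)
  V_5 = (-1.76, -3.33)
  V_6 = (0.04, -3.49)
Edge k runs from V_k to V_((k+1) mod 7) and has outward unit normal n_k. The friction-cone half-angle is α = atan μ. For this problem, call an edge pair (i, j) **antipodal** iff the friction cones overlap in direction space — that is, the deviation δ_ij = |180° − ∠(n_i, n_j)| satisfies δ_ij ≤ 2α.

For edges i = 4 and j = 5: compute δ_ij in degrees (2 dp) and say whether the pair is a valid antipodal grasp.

δ = 119.61°, invalid

α = atan 0.2 = 11.31°;  2α = 22.62°
edge 4: e_4 = (+1.52, -3.33);  n_4 = (-0.9097, -0.4152)
edge 5: e_5 = (+1.80, -0.16);  n_5 = (-0.0885, -0.9961)
∠(n_4, n_5) = 60.39°
δ = |180° − 60.39°| = 119.61°
119.61° > 2α = 22.62°  →  invalid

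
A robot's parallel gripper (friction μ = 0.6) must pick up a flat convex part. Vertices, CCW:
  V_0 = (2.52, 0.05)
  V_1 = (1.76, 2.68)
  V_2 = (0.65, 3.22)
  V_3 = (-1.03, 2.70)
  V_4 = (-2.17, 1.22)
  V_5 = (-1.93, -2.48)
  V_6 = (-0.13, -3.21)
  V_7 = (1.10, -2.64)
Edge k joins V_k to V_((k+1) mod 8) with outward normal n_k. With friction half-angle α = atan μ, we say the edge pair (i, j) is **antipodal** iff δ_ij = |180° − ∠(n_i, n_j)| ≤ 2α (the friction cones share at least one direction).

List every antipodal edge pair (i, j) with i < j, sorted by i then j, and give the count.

α = atan 0.6 = 30.96°;  2α = 61.93°
n_0 = (+0.9607, +0.2776)
n_1 = (+0.4375, +0.8992)
n_2 = (-0.2957, +0.9553)
n_3 = (-0.7922, +0.6102)
n_4 = (-0.9979, -0.0647)
n_5 = (-0.3758, -0.9267)
n_6 = (+0.4205, -0.9073)
n_7 = (+0.8843, -0.4668)
  (0,1): δ = 132.06°  ·
  (0,2): δ = 88.92°  ·
  (0,3): δ = 53.72°  ✓
  (0,4): δ = 12.41°  ✓
  (0,5): δ = 51.81°  ✓
  (0,6): δ = 98.75°  ·
  (0,7): δ = 136.05°  ·
  (1,2): δ = 136.86°  ·
  (1,3): δ = 101.66°  ·
  (1,4): δ = 60.35°  ✓
  (1,5): δ = 3.87°  ✓
  (1,6): δ = 50.81°  ✓
  (1,7): δ = 88.11°  ·
  (2,3): δ = 144.80°  ·
  (2,4): δ = 103.49°  ·
  (2,5): δ = 39.27°  ✓
  (2,6): δ = 7.67°  ✓
  (2,7): δ = 44.97°  ✓
  (3,4): δ = 138.68°  ·
  (3,5): δ = 74.47°  ·
  (3,6): δ = 27.53°  ✓
  (3,7): δ = 9.78°  ✓
  (4,5): δ = 115.79°  ·
  (4,6): δ = 68.85°  ·
  (4,7): δ = 31.54°  ✓
  (5,6): δ = 133.06°  ·
  (5,7): δ = 95.75°  ·
  (6,7): δ = 142.69°  ·
antipodal pairs: 12

count = 12; pairs: (0,3), (0,4), (0,5), (1,4), (1,5), (1,6), (2,5), (2,6), (2,7), (3,6), (3,7), (4,7)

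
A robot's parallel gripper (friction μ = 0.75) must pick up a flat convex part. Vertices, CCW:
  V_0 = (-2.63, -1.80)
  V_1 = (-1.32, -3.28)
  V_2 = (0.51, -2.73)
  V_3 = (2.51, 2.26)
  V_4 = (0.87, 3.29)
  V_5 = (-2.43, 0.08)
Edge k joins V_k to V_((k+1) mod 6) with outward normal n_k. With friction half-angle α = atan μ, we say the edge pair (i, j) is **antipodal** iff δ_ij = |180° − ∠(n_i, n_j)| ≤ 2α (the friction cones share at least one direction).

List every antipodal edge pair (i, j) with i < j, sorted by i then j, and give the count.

α = atan 0.75 = 36.87°;  2α = 73.74°
n_0 = (-0.7488, -0.6628)
n_1 = (+0.2878, -0.9577)
n_2 = (+0.9282, -0.3720)
n_3 = (+0.5319, +0.8468)
n_4 = (-0.6973, +0.7168)
n_5 = (-0.9944, +0.1058)
  (0,1): δ = 114.79°  ·
  (0,2): δ = 63.35°  ✓
  (0,3): δ = 16.36°  ✓
  (0,4): δ = 92.69°  ·
  (0,5): δ = 132.41°  ·
  (1,2): δ = 128.57°  ·
  (1,3): δ = 48.86°  ✓
  (1,4): δ = 27.48°  ✓
  (1,5): δ = 67.20°  ✓
  (2,3): δ = 100.29°  ·
  (2,4): δ = 23.95°  ✓
  (2,5): δ = 15.77°  ✓
  (3,4): δ = 103.66°  ·
  (3,5): δ = 63.94°  ✓
  (4,5): δ = 140.28°  ·
antipodal pairs: 8

count = 8; pairs: (0,2), (0,3), (1,3), (1,4), (1,5), (2,4), (2,5), (3,5)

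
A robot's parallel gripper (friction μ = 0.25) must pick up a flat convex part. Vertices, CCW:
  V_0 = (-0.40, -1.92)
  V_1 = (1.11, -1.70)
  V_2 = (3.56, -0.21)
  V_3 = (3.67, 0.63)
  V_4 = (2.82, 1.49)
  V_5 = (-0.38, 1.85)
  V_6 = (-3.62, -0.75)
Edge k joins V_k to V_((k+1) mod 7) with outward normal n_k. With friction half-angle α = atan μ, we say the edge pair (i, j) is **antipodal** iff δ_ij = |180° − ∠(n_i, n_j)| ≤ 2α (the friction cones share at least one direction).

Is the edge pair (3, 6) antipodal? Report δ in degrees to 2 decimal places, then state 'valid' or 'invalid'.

α = atan 0.25 = 14.04°;  2α = 28.07°
edge 3: e_3 = (-0.85, +0.86);  n_3 = (+0.7112, +0.7030)
edge 6: e_6 = (+3.22, -1.17);  n_6 = (-0.3415, -0.9399)
∠(n_3, n_6) = 154.63°
δ = |180° − 154.63°| = 25.37°
25.37° ≤ 2α = 28.07°  →  valid

δ = 25.37°, valid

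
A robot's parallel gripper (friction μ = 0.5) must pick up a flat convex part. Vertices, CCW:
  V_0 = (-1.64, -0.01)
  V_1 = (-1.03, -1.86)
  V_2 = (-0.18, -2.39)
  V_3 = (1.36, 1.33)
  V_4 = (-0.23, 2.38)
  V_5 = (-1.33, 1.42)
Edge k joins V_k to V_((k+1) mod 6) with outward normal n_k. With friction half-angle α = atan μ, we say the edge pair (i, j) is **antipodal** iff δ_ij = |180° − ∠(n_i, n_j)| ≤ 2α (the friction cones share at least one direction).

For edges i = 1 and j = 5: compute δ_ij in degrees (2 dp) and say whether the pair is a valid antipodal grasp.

α = atan 0.5 = 26.57°;  2α = 53.13°
edge 1: e_1 = (+0.85, -0.53);  n_1 = (-0.5291, -0.8486)
edge 5: e_5 = (-0.31, -1.43);  n_5 = (-0.9773, +0.2119)
∠(n_1, n_5) = 70.29°
δ = |180° − 70.29°| = 109.71°
109.71° > 2α = 53.13°  →  invalid

δ = 109.71°, invalid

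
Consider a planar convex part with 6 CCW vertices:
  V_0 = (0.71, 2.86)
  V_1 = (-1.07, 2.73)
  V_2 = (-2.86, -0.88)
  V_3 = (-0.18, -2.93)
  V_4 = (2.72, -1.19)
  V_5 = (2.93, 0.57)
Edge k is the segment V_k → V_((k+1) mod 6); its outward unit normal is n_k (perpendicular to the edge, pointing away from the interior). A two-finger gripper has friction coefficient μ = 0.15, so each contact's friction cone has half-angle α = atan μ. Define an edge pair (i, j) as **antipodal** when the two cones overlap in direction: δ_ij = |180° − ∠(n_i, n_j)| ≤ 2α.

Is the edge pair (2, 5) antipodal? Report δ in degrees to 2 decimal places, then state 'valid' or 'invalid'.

δ = 8.48°, valid

α = atan 0.15 = 8.53°;  2α = 17.06°
edge 2: e_2 = (+2.68, -2.05);  n_2 = (-0.6076, -0.7943)
edge 5: e_5 = (-2.22, +2.29);  n_5 = (+0.7180, +0.6960)
∠(n_2, n_5) = 171.52°
δ = |180° − 171.52°| = 8.48°
8.48° ≤ 2α = 17.06°  →  valid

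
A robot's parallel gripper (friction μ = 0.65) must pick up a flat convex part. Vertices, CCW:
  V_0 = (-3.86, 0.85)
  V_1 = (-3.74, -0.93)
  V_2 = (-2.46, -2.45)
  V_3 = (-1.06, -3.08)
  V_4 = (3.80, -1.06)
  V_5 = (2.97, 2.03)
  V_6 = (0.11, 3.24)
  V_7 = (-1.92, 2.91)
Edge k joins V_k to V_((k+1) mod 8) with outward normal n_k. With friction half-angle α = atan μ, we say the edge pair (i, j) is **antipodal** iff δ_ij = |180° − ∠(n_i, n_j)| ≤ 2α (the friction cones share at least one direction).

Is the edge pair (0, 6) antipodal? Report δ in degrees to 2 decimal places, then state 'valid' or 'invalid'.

α = atan 0.65 = 33.02°;  2α = 66.05°
edge 0: e_0 = (+0.12, -1.78);  n_0 = (-0.9977, -0.0673)
edge 6: e_6 = (-2.03, -0.33);  n_6 = (-0.1605, +0.9870)
∠(n_0, n_6) = 84.62°
δ = |180° − 84.62°| = 95.38°
95.38° > 2α = 66.05°  →  invalid

δ = 95.38°, invalid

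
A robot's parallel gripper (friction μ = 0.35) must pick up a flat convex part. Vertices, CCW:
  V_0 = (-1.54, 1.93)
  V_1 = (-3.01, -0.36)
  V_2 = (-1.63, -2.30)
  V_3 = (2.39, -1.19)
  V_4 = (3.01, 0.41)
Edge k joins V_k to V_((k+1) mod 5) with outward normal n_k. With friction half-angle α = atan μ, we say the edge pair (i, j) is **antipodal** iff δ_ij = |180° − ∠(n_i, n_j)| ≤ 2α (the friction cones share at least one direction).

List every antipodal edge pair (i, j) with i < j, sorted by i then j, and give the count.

count = 3; pairs: (0,3), (1,4), (2,4)

α = atan 0.35 = 19.29°;  2α = 38.58°
n_0 = (-0.8415, +0.5402)
n_1 = (-0.8149, -0.5796)
n_2 = (+0.2662, -0.9639)
n_3 = (+0.9324, -0.3613)
n_4 = (+0.3169, +0.9485)
  (0,1): δ = 111.88°  ·
  (0,2): δ = 41.87°  ·
  (0,3): δ = 11.52°  ✓
  (0,4): δ = 104.22°  ·
  (1,2): δ = 109.99°  ·
  (1,3): δ = 56.61°  ·
  (1,4): δ = 36.10°  ✓
  (2,3): δ = 126.62°  ·
  (2,4): δ = 33.91°  ✓
  (3,4): δ = 87.29°  ·
antipodal pairs: 3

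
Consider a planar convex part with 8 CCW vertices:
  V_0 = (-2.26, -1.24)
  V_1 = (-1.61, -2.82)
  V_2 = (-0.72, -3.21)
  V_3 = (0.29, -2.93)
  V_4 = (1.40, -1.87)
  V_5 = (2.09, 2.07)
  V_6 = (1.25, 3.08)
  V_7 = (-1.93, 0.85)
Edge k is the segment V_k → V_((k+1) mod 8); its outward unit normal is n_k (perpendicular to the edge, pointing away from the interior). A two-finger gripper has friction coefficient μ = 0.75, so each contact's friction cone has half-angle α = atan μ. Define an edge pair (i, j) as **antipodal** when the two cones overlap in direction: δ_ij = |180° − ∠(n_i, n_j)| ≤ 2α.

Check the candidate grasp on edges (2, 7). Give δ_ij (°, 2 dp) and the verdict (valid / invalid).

α = atan 0.75 = 36.87°;  2α = 73.74°
edge 2: e_2 = (+1.01, +0.28);  n_2 = (+0.2672, -0.9637)
edge 7: e_7 = (-0.33, -2.09);  n_7 = (-0.9878, +0.1560)
∠(n_2, n_7) = 114.47°
δ = |180° − 114.47°| = 65.53°
65.53° ≤ 2α = 73.74°  →  valid

δ = 65.53°, valid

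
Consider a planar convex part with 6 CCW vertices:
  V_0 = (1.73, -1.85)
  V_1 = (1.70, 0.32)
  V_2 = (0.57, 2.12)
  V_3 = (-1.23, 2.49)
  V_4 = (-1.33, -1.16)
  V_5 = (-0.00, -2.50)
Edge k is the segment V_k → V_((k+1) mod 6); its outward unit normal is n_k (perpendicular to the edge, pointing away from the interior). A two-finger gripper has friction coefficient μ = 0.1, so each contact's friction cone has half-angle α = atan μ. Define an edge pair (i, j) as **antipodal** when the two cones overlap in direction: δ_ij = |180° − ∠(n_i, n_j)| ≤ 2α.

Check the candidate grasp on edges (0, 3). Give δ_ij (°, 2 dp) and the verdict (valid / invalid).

α = atan 0.1 = 5.71°;  2α = 11.42°
edge 0: e_0 = (-0.03, +2.17);  n_0 = (+0.9999, +0.0138)
edge 3: e_3 = (-0.10, -3.65);  n_3 = (-0.9996, +0.0274)
∠(n_0, n_3) = 177.64°
δ = |180° − 177.64°| = 2.36°
2.36° ≤ 2α = 11.42°  →  valid

δ = 2.36°, valid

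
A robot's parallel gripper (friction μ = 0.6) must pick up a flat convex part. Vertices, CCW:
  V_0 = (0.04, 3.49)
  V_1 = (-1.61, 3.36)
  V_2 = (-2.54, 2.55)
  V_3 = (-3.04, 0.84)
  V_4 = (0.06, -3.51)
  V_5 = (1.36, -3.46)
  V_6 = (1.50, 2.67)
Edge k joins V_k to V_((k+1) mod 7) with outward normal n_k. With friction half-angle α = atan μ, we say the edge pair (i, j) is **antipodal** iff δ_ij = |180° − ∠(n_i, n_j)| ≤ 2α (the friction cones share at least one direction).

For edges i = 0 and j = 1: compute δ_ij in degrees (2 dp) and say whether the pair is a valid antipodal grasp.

δ = 143.45°, invalid

α = atan 0.6 = 30.96°;  2α = 61.93°
edge 0: e_0 = (-1.65, -0.13);  n_0 = (-0.0785, +0.9969)
edge 1: e_1 = (-0.93, -0.81);  n_1 = (-0.6568, +0.7541)
∠(n_0, n_1) = 36.55°
δ = |180° − 36.55°| = 143.45°
143.45° > 2α = 61.93°  →  invalid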